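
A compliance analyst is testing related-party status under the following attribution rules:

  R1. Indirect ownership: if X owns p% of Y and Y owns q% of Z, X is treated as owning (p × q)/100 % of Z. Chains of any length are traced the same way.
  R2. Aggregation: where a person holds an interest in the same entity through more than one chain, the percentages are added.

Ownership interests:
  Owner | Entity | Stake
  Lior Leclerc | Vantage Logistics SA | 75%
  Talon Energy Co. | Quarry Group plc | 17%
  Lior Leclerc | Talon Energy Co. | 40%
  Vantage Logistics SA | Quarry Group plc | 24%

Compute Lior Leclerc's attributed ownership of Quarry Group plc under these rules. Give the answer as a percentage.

24.8%

Chain via Vantage Logistics SA (R1): 75% × 24% = 18% of Quarry Group plc.
Chain via Talon Energy Co. (R1): 40% × 17% = 6.8% of Quarry Group plc.
Aggregating (R2): 18% + 6.8% = 24.8%.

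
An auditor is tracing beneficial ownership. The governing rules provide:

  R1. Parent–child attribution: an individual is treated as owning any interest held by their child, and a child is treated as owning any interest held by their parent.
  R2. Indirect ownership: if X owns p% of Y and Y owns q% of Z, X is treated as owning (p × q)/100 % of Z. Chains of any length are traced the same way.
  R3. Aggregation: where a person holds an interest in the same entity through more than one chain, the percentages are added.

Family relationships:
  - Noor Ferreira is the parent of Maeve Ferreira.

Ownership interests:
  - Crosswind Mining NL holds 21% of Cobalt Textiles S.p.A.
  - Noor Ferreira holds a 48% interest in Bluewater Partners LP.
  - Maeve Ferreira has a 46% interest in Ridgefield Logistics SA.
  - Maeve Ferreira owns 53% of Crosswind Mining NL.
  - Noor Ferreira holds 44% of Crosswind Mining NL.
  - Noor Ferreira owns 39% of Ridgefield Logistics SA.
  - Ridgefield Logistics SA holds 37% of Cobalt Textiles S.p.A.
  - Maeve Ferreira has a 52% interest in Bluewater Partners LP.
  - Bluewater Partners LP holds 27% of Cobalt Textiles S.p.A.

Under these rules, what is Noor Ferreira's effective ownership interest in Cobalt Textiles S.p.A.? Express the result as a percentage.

By parent–child attribution (R1), Noor Ferreira is treated as also owning Maeve Ferreira's interest in Bluewater Partners LP, giving 48% + 52% = 100%.
By parent–child attribution (R1), Noor Ferreira is treated as also owning Maeve Ferreira's interest in Ridgefield Logistics SA, giving 39% + 46% = 85%.
By parent–child attribution (R1), Noor Ferreira is treated as also owning Maeve Ferreira's interest in Crosswind Mining NL, giving 44% + 53% = 97%.
Chain via Bluewater Partners LP (R2): 100% × 27% = 27% of Cobalt Textiles S.p.A.
Chain via Ridgefield Logistics SA (R2): 85% × 37% = 31.45% of Cobalt Textiles S.p.A.
Chain via Crosswind Mining NL (R2): 97% × 21% = 20.37% of Cobalt Textiles S.p.A.
Aggregating (R3): 27% + 31.45% + 20.37% = 78.82%.

78.82%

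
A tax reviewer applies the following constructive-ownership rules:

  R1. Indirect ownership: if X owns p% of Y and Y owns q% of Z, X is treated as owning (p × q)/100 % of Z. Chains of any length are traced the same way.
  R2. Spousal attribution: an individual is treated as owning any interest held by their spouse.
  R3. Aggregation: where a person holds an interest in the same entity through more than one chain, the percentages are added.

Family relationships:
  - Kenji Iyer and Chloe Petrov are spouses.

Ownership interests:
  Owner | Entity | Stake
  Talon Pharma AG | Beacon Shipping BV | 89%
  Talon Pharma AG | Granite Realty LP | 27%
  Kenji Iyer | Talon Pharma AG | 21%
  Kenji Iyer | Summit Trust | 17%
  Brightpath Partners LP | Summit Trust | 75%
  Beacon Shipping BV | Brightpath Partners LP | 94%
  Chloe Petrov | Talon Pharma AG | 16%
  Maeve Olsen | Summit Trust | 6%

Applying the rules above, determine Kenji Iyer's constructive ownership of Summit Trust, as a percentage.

40.21565%

By spousal attribution (R2), Kenji Iyer is treated as also owning Chloe Petrov's interest in Talon Pharma AG, giving 21% + 16% = 37%.
Chain via Talon Pharma AG → Beacon Shipping BV → Brightpath Partners LP (R1): 37% × 89% × 94% × 75% = 23.21565% of Summit Trust.
Direct interest in Summit Trust: 17%.
Aggregating (R3): 23.21565% + 17% = 40.21565%.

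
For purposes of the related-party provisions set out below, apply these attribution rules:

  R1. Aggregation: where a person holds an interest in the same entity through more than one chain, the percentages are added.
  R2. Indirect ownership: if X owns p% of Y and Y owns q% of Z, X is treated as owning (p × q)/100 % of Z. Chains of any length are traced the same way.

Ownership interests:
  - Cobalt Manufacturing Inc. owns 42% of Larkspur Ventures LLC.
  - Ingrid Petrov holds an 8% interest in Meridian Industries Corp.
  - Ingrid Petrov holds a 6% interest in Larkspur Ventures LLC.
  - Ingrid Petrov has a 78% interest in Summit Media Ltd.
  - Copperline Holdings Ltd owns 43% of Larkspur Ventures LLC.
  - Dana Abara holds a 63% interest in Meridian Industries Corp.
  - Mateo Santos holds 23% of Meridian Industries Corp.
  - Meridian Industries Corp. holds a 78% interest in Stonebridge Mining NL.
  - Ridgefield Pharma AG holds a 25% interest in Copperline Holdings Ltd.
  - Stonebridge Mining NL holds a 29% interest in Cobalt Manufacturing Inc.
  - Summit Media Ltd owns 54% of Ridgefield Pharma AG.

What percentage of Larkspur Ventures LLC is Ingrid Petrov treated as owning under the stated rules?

Chain via Summit Media Ltd → Ridgefield Pharma AG → Copperline Holdings Ltd (R2): 78% × 54% × 25% × 43% = 4.5279% of Larkspur Ventures LLC.
Chain via Meridian Industries Corp. → Stonebridge Mining NL → Cobalt Manufacturing Inc. (R2): 8% × 78% × 29% × 42% = 0.760032% of Larkspur Ventures LLC.
Direct interest in Larkspur Ventures LLC: 6%.
Aggregating (R1): 4.5279% + 0.760032% + 6% = 11.287932%.

11.287932%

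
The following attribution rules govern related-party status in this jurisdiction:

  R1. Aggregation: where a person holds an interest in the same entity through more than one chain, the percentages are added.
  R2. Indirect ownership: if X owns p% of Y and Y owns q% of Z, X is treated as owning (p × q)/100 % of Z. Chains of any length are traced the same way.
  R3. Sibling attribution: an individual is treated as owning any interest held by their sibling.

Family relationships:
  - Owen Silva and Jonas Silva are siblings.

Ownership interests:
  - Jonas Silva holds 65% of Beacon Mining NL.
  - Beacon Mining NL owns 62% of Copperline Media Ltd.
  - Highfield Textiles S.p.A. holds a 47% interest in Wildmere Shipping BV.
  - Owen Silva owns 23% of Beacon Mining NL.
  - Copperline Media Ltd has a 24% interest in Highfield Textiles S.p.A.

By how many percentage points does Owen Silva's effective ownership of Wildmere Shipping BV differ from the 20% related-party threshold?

13.845632

By sibling attribution (R3), Owen Silva is treated as also owning Jonas Silva's interest in Beacon Mining NL, giving 23% + 65% = 88%.
Chain via Beacon Mining NL → Copperline Media Ltd → Highfield Textiles S.p.A. (R2): 88% × 62% × 24% × 47% = 6.154368% of Wildmere Shipping BV.
6.154368% falls short of the 20% threshold by 13.845632 percentage points.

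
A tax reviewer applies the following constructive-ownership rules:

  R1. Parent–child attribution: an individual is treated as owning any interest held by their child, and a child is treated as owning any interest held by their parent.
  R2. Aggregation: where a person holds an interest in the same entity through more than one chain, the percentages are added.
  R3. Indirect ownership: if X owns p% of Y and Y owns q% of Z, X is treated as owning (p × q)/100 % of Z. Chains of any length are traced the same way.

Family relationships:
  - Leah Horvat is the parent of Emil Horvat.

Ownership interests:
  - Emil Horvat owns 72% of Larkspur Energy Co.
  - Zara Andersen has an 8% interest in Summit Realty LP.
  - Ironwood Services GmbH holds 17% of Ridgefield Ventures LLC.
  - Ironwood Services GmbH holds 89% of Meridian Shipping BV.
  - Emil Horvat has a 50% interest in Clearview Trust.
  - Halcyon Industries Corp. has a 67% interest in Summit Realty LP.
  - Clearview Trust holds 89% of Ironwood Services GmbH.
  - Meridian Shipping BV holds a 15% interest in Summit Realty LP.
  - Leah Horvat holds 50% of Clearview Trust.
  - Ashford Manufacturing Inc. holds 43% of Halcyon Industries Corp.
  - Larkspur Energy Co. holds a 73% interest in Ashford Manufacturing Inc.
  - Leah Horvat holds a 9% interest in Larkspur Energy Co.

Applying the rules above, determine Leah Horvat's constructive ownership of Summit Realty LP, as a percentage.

28.916853%

By parent–child attribution (R1), Leah Horvat is treated as also owning Emil Horvat's interest in Clearview Trust, giving 50% + 50% = 100%.
By parent–child attribution (R1), Leah Horvat is treated as also owning Emil Horvat's interest in Larkspur Energy Co, giving 9% + 72% = 81%.
Chain via Clearview Trust → Ironwood Services GmbH → Meridian Shipping BV (R3): 100% × 89% × 89% × 15% = 11.8815% of Summit Realty LP.
Chain via Larkspur Energy Co. → Ashford Manufacturing Inc. → Halcyon Industries Corp. (R3): 81% × 73% × 43% × 67% = 17.035353% of Summit Realty LP.
Aggregating (R2): 11.8815% + 17.035353% = 28.916853%.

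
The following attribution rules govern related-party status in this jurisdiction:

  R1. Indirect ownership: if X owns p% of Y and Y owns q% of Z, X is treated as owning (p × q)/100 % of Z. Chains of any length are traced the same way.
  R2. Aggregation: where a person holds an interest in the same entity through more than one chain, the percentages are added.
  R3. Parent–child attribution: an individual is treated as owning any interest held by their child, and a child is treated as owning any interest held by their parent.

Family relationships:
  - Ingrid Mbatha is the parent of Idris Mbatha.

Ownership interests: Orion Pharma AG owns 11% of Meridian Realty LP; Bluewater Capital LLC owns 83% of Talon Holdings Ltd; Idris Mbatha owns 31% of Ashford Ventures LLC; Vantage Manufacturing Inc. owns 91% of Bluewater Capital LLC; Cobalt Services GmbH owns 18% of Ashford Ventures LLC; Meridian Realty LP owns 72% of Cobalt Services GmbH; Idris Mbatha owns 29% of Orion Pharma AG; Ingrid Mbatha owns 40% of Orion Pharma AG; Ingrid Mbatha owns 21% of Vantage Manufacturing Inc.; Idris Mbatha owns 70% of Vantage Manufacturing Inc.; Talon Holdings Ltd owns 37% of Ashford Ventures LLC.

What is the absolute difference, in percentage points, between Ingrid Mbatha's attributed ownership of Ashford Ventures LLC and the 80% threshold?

By parent–child attribution (R3), Ingrid Mbatha is treated as also owning Idris Mbatha's interest in Vantage Manufacturing Inc, giving 21% + 70% = 91%.
By parent–child attribution (R3), Ingrid Mbatha is treated as also owning Idris Mbatha's interest in Orion Pharma AG, giving 40% + 29% = 69%.
By parent–child attribution (R3), Ingrid Mbatha is treated as owning Idris Mbatha's 31% interest in Ashford Ventures LLC.
Chain via Vantage Manufacturing Inc. → Bluewater Capital LLC → Talon Holdings Ltd (R1): 91% × 91% × 83% × 37% = 25.430951% of Ashford Ventures LLC.
Chain via Orion Pharma AG → Meridian Realty LP → Cobalt Services GmbH (R1): 69% × 11% × 72% × 18% = 0.983664% of Ashford Ventures LLC.
Direct interest in Ashford Ventures LLC: 31%.
Aggregating (R2): 25.430951% + 0.983664% + 31% = 57.414615%.
57.414615% falls short of the 80% threshold by 22.585385 percentage points.

22.585385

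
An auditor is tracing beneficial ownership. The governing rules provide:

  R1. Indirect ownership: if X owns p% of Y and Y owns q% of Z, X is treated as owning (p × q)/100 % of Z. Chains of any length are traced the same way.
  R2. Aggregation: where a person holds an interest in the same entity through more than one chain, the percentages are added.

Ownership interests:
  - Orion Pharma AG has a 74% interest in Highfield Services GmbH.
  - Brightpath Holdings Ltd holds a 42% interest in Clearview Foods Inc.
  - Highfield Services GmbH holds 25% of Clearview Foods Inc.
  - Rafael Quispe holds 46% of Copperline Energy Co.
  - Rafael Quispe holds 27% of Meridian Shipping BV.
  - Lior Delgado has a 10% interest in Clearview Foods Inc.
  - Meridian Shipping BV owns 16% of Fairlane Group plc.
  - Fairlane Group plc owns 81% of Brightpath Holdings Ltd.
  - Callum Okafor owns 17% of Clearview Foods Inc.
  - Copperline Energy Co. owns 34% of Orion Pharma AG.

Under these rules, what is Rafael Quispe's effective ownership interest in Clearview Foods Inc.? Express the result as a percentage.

Chain via Meridian Shipping BV → Fairlane Group plc → Brightpath Holdings Ltd (R1): 27% × 16% × 81% × 42% = 1.469664% of Clearview Foods Inc.
Chain via Copperline Energy Co. → Orion Pharma AG → Highfield Services GmbH (R1): 46% × 34% × 74% × 25% = 2.8934% of Clearview Foods Inc.
Aggregating (R2): 1.469664% + 2.8934% = 4.363064%.

4.363064%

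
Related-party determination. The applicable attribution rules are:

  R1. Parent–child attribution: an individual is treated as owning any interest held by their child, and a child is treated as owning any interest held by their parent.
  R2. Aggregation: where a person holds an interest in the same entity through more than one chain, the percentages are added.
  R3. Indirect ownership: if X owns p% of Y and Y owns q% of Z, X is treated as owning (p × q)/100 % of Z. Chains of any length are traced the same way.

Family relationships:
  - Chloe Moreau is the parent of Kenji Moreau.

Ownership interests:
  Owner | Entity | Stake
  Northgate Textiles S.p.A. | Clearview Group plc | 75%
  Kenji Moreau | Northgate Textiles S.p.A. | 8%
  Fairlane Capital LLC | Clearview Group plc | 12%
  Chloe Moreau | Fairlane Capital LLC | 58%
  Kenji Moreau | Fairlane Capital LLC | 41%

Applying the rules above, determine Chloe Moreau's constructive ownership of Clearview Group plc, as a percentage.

By parent–child attribution (R1), Chloe Moreau is treated as also owning Kenji Moreau's interest in Fairlane Capital LLC, giving 58% + 41% = 99%.
By parent–child attribution (R1), Chloe Moreau is treated as owning Kenji Moreau's 8% interest in Northgate Textiles S.p.A.
Chain via Fairlane Capital LLC (R3): 99% × 12% = 11.88% of Clearview Group plc.
Chain via Northgate Textiles S.p.A. (R3): 8% × 75% = 6% of Clearview Group plc.
Aggregating (R2): 11.88% + 6% = 17.88%.

17.88%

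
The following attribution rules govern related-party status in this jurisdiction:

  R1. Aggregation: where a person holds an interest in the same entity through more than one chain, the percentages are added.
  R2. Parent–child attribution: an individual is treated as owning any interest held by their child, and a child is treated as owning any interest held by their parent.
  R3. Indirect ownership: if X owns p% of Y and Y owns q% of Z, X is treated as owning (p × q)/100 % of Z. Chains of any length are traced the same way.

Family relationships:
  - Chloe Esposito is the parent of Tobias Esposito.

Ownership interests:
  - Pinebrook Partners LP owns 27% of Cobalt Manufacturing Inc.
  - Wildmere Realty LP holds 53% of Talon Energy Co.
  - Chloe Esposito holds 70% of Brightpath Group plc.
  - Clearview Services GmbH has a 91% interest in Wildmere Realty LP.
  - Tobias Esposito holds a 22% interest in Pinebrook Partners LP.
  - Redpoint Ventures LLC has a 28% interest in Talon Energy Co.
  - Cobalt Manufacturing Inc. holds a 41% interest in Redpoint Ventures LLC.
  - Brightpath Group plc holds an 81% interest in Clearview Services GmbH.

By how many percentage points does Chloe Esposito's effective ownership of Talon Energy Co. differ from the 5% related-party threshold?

23.028322

By parent–child attribution (R2), Chloe Esposito is treated as owning Tobias Esposito's 22% interest in Pinebrook Partners LP.
Chain via Brightpath Group plc → Clearview Services GmbH → Wildmere Realty LP (R3): 70% × 81% × 91% × 53% = 27.34641% of Talon Energy Co.
Chain via Pinebrook Partners LP → Cobalt Manufacturing Inc. → Redpoint Ventures LLC (R3): 22% × 27% × 41% × 28% = 0.681912% of Talon Energy Co.
Aggregating (R1): 27.34641% + 0.681912% = 28.028322%.
28.028322% exceeds the 5% threshold by 23.028322 percentage points.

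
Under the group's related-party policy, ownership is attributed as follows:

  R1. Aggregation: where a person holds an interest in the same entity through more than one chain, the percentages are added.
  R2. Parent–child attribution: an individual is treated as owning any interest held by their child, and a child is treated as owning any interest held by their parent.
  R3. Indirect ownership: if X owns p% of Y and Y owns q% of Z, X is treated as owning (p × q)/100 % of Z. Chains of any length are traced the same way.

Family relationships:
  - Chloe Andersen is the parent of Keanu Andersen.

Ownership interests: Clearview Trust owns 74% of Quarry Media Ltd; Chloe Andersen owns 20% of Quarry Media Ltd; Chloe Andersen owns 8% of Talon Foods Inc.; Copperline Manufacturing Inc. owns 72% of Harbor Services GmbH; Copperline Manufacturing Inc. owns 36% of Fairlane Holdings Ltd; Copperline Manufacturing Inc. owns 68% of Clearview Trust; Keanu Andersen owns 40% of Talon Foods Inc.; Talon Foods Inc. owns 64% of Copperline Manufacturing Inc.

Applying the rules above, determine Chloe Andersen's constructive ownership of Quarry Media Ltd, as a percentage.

35.458304%

By parent–child attribution (R2), Chloe Andersen is treated as also owning Keanu Andersen's interest in Talon Foods Inc, giving 8% + 40% = 48%.
Chain via Talon Foods Inc. → Copperline Manufacturing Inc. → Clearview Trust (R3): 48% × 64% × 68% × 74% = 15.458304% of Quarry Media Ltd.
Direct interest in Quarry Media Ltd: 20%.
Aggregating (R1): 15.458304% + 20% = 35.458304%.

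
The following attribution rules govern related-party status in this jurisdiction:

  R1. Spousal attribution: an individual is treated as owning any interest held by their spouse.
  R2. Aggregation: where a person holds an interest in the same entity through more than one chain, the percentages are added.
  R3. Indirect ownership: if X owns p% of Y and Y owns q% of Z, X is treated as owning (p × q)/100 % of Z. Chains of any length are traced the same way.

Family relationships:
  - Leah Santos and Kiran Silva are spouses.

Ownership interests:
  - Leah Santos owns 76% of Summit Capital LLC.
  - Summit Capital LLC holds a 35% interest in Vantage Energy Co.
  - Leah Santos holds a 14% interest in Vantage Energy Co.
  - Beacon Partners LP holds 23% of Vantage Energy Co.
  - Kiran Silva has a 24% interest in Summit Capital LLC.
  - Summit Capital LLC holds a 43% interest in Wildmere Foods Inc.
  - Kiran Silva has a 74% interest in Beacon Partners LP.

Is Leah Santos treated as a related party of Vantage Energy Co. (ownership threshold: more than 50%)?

Yes

By spousal attribution (R1), Leah Santos is treated as also owning Kiran Silva's interest in Summit Capital LLC, giving 76% + 24% = 100%.
By spousal attribution (R1), Leah Santos is treated as owning Kiran Silva's 74% interest in Beacon Partners LP.
Chain via Summit Capital LLC (R3): 100% × 35% = 35% of Vantage Energy Co.
Direct interest in Vantage Energy Co: 14%.
Chain via Beacon Partners LP (R3): 74% × 23% = 17.02% of Vantage Energy Co.
Aggregating (R2): 35% + 14% + 17.02% = 66.02%.
66.02% exceeds the 50% threshold, so Leah is a related party to Vantage Energy Co.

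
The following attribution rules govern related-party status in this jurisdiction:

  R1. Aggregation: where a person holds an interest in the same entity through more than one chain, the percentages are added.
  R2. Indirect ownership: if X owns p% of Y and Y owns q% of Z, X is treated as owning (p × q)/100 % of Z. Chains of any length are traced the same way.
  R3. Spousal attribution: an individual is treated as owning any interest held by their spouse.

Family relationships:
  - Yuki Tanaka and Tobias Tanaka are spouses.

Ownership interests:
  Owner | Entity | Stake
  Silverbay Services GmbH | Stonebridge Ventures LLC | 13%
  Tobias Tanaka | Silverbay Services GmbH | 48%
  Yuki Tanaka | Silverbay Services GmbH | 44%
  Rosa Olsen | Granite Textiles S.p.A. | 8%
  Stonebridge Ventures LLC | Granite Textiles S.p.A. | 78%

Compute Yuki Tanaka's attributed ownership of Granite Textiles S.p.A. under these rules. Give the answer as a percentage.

By spousal attribution (R3), Yuki Tanaka is treated as also owning Tobias Tanaka's interest in Silverbay Services GmbH, giving 44% + 48% = 92%.
Chain via Silverbay Services GmbH → Stonebridge Ventures LLC (R2): 92% × 13% × 78% = 9.3288% of Granite Textiles S.p.A.

9.3288%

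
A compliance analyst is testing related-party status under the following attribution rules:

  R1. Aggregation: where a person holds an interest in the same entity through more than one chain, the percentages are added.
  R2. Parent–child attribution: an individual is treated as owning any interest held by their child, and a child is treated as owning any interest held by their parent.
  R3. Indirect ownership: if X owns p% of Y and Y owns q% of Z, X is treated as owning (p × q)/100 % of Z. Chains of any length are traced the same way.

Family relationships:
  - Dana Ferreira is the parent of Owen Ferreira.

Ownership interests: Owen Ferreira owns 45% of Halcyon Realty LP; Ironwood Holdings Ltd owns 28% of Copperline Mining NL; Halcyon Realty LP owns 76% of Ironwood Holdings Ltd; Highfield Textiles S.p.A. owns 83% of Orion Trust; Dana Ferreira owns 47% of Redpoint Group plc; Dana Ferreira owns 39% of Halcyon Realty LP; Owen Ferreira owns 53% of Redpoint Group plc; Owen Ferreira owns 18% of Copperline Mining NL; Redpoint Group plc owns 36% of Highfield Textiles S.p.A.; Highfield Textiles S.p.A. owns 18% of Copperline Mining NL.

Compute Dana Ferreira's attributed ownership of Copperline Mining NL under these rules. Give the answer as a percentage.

By parent–child attribution (R2), Dana Ferreira is treated as also owning Owen Ferreira's interest in Redpoint Group plc, giving 47% + 53% = 100%.
By parent–child attribution (R2), Dana Ferreira is treated as also owning Owen Ferreira's interest in Halcyon Realty LP, giving 39% + 45% = 84%.
By parent–child attribution (R2), Dana Ferreira is treated as owning Owen Ferreira's 18% interest in Copperline Mining NL.
Chain via Redpoint Group plc → Highfield Textiles S.p.A. (R3): 100% × 36% × 18% = 6.48% of Copperline Mining NL.
Chain via Halcyon Realty LP → Ironwood Holdings Ltd (R3): 84% × 76% × 28% = 17.8752% of Copperline Mining NL.
Direct interest in Copperline Mining NL: 18%.
Aggregating (R1): 6.48% + 17.8752% + 18% = 42.3552%.

42.3552%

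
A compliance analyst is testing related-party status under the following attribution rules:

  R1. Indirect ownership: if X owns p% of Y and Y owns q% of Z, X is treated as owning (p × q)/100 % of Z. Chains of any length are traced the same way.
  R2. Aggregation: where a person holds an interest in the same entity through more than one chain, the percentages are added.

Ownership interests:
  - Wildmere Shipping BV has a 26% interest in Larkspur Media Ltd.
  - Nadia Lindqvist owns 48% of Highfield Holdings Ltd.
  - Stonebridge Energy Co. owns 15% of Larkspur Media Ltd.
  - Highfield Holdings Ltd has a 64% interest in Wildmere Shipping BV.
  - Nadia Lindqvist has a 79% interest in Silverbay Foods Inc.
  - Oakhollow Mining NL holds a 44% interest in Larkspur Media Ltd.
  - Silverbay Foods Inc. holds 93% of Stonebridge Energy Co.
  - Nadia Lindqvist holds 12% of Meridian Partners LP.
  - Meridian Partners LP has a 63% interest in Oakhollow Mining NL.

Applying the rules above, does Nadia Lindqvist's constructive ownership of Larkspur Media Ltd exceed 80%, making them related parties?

Chain via Highfield Holdings Ltd → Wildmere Shipping BV (R1): 48% × 64% × 26% = 7.9872% of Larkspur Media Ltd.
Chain via Silverbay Foods Inc. → Stonebridge Energy Co. (R1): 79% × 93% × 15% = 11.0205% of Larkspur Media Ltd.
Chain via Meridian Partners LP → Oakhollow Mining NL (R1): 12% × 63% × 44% = 3.3264% of Larkspur Media Ltd.
Aggregating (R2): 7.9872% + 11.0205% + 3.3264% = 22.3341%.
22.3341% does not exceed the 80% threshold, so Nadia is not a related party to Larkspur Media Ltd.

No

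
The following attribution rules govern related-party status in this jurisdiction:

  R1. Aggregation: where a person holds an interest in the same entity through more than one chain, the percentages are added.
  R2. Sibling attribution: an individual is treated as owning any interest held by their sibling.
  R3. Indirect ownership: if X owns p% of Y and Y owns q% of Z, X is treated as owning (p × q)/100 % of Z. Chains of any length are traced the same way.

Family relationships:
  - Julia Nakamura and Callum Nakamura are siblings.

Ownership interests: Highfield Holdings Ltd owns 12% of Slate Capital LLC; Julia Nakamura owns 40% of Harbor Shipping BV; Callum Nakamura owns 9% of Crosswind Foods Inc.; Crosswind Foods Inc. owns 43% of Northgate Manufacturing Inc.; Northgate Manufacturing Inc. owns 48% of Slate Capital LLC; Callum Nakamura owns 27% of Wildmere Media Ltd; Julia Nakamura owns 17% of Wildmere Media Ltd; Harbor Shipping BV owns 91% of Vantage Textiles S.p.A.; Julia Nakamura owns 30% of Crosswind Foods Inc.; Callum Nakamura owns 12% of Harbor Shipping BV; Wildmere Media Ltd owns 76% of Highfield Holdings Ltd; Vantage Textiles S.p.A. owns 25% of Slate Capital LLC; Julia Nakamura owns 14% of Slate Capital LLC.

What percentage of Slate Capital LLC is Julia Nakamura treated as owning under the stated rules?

By sibling attribution (R2), Julia Nakamura is treated as also owning Callum Nakamura's interest in Wildmere Media Ltd, giving 17% + 27% = 44%.
By sibling attribution (R2), Julia Nakamura is treated as also owning Callum Nakamura's interest in Harbor Shipping BV, giving 40% + 12% = 52%.
By sibling attribution (R2), Julia Nakamura is treated as also owning Callum Nakamura's interest in Crosswind Foods Inc, giving 30% + 9% = 39%.
Chain via Wildmere Media Ltd → Highfield Holdings Ltd (R3): 44% × 76% × 12% = 4.0128% of Slate Capital LLC.
Chain via Harbor Shipping BV → Vantage Textiles S.p.A. (R3): 52% × 91% × 25% = 11.83% of Slate Capital LLC.
Chain via Crosswind Foods Inc. → Northgate Manufacturing Inc. (R3): 39% × 43% × 48% = 8.0496% of Slate Capital LLC.
Direct interest in Slate Capital LLC: 14%.
Aggregating (R1): 4.0128% + 11.83% + 8.0496% + 14% = 37.8924%.

37.8924%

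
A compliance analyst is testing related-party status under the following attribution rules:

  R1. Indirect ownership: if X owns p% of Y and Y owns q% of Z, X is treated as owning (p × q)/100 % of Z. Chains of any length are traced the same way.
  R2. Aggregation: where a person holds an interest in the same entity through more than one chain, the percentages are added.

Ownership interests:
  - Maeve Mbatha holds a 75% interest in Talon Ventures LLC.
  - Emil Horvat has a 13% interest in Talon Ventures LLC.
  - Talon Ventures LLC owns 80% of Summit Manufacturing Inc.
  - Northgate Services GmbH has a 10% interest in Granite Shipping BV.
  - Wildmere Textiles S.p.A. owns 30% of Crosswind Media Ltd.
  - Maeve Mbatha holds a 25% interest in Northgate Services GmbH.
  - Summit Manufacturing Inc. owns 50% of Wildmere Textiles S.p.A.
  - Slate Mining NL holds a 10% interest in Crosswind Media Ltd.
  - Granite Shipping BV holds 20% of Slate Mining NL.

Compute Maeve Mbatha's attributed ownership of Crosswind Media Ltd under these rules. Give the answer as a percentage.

Chain via Talon Ventures LLC → Summit Manufacturing Inc. → Wildmere Textiles S.p.A. (R1): 75% × 80% × 50% × 30% = 9% of Crosswind Media Ltd.
Chain via Northgate Services GmbH → Granite Shipping BV → Slate Mining NL (R1): 25% × 10% × 20% × 10% = 0.05% of Crosswind Media Ltd.
Aggregating (R2): 9% + 0.05% = 9.05%.

9.05%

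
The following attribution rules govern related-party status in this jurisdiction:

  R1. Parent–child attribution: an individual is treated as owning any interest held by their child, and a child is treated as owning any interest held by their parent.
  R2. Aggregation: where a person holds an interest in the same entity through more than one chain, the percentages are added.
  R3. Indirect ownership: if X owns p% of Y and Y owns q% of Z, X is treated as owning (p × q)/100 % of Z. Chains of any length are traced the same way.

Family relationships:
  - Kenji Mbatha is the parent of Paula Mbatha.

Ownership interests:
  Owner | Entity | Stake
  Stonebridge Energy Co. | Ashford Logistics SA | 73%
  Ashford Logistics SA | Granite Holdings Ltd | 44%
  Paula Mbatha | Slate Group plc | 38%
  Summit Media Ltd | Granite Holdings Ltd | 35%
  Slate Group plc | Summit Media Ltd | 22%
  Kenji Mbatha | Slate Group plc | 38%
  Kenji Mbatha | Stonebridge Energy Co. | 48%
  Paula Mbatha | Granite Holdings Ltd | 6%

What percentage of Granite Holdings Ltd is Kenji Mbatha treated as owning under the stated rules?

By parent–child attribution (R1), Kenji Mbatha is treated as also owning Paula Mbatha's interest in Slate Group plc, giving 38% + 38% = 76%.
By parent–child attribution (R1), Kenji Mbatha is treated as owning Paula Mbatha's 6% interest in Granite Holdings Ltd.
Chain via Stonebridge Energy Co. → Ashford Logistics SA (R3): 48% × 73% × 44% = 15.4176% of Granite Holdings Ltd.
Chain via Slate Group plc → Summit Media Ltd (R3): 76% × 22% × 35% = 5.852% of Granite Holdings Ltd.
Direct interest in Granite Holdings Ltd: 6%.
Aggregating (R2): 15.4176% + 5.852% + 6% = 27.2696%.

27.2696%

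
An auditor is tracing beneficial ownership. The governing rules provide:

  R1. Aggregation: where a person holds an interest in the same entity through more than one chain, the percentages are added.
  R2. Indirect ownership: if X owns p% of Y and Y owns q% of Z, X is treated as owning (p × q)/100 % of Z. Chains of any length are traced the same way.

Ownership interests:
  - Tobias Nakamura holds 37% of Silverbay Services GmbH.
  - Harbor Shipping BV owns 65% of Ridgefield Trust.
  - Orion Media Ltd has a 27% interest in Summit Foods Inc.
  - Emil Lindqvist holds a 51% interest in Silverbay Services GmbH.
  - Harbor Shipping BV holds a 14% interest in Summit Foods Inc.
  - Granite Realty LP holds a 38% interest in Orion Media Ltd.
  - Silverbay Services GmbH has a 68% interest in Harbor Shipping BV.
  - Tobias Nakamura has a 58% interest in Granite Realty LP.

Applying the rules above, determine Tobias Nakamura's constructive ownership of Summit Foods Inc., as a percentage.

Chain via Silverbay Services GmbH → Harbor Shipping BV (R2): 37% × 68% × 14% = 3.5224% of Summit Foods Inc.
Chain via Granite Realty LP → Orion Media Ltd (R2): 58% × 38% × 27% = 5.9508% of Summit Foods Inc.
Aggregating (R1): 3.5224% + 5.9508% = 9.4732%.

9.4732%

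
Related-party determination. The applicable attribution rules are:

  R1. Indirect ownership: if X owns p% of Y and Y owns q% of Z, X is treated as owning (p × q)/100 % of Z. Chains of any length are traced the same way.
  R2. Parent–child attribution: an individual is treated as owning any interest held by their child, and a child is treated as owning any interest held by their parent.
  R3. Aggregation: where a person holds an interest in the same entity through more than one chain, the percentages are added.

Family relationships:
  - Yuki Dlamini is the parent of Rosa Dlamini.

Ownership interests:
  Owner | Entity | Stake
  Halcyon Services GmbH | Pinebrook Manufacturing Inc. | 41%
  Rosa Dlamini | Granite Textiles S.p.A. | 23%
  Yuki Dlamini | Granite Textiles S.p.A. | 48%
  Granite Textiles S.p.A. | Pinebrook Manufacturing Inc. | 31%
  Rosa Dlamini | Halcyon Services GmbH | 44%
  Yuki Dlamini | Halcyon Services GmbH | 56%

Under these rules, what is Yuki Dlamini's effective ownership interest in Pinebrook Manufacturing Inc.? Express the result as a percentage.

63.01%

By parent–child attribution (R2), Yuki Dlamini is treated as also owning Rosa Dlamini's interest in Granite Textiles S.p.A, giving 48% + 23% = 71%.
By parent–child attribution (R2), Yuki Dlamini is treated as also owning Rosa Dlamini's interest in Halcyon Services GmbH, giving 56% + 44% = 100%.
Chain via Granite Textiles S.p.A. (R1): 71% × 31% = 22.01% of Pinebrook Manufacturing Inc.
Chain via Halcyon Services GmbH (R1): 100% × 41% = 41% of Pinebrook Manufacturing Inc.
Aggregating (R3): 22.01% + 41% = 63.01%.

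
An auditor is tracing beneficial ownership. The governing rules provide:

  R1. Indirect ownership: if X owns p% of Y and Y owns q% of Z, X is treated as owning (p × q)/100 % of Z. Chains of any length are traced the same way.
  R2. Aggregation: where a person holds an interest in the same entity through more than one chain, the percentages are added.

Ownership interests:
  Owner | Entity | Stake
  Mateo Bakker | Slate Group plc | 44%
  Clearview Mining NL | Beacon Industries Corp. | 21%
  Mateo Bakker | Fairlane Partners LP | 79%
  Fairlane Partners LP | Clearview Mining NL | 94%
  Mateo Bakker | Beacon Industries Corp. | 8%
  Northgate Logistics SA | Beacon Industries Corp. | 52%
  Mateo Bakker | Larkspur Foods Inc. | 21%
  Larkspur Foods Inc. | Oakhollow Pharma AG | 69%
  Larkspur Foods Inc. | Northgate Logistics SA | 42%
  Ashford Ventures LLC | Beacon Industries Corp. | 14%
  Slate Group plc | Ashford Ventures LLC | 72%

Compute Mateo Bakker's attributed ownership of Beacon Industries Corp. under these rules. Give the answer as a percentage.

32.6162%

Chain via Slate Group plc → Ashford Ventures LLC (R1): 44% × 72% × 14% = 4.4352% of Beacon Industries Corp.
Chain via Fairlane Partners LP → Clearview Mining NL (R1): 79% × 94% × 21% = 15.5946% of Beacon Industries Corp.
Chain via Larkspur Foods Inc. → Northgate Logistics SA (R1): 21% × 42% × 52% = 4.5864% of Beacon Industries Corp.
Direct interest in Beacon Industries Corp: 8%.
Aggregating (R2): 4.4352% + 15.5946% + 4.5864% + 8% = 32.6162%.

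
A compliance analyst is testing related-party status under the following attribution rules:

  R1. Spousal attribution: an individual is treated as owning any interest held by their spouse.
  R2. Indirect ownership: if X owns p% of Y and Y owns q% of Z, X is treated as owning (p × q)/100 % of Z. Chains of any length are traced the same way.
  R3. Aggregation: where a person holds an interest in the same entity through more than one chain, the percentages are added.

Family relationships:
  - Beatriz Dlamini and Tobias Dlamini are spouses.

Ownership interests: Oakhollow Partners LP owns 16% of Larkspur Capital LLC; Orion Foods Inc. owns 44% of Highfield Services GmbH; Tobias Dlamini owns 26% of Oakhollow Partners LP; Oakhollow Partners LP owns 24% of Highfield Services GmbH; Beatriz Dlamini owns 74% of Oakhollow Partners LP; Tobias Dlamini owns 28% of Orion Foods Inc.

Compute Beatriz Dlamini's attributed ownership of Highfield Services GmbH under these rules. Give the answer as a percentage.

By spousal attribution (R1), Beatriz Dlamini is treated as also owning Tobias Dlamini's interest in Oakhollow Partners LP, giving 74% + 26% = 100%.
By spousal attribution (R1), Beatriz Dlamini is treated as owning Tobias Dlamini's 28% interest in Orion Foods Inc.
Chain via Oakhollow Partners LP (R2): 100% × 24% = 24% of Highfield Services GmbH.
Chain via Orion Foods Inc. (R2): 28% × 44% = 12.32% of Highfield Services GmbH.
Aggregating (R3): 24% + 12.32% = 36.32%.

36.32%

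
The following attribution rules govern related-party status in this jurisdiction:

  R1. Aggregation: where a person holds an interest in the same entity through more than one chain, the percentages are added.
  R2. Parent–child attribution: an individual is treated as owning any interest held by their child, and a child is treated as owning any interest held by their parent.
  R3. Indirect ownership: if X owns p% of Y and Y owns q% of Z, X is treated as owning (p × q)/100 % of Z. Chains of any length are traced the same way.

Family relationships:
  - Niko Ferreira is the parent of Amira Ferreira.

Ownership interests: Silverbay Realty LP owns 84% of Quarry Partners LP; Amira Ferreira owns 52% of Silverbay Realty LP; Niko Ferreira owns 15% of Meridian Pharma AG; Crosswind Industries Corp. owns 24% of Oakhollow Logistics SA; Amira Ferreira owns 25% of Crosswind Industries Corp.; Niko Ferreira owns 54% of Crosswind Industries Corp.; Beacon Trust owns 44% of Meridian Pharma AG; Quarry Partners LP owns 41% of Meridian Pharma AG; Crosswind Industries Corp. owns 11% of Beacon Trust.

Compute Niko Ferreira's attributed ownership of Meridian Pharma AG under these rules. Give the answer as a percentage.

By parent–child attribution (R2), Niko Ferreira is treated as also owning Amira Ferreira's interest in Crosswind Industries Corp, giving 54% + 25% = 79%.
By parent–child attribution (R2), Niko Ferreira is treated as owning Amira Ferreira's 52% interest in Silverbay Realty LP.
Chain via Crosswind Industries Corp. → Beacon Trust (R3): 79% × 11% × 44% = 3.8236% of Meridian Pharma AG.
Direct interest in Meridian Pharma AG: 15%.
Chain via Silverbay Realty LP → Quarry Partners LP (R3): 52% × 84% × 41% = 17.9088% of Meridian Pharma AG.
Aggregating (R1): 3.8236% + 15% + 17.9088% = 36.7324%.

36.7324%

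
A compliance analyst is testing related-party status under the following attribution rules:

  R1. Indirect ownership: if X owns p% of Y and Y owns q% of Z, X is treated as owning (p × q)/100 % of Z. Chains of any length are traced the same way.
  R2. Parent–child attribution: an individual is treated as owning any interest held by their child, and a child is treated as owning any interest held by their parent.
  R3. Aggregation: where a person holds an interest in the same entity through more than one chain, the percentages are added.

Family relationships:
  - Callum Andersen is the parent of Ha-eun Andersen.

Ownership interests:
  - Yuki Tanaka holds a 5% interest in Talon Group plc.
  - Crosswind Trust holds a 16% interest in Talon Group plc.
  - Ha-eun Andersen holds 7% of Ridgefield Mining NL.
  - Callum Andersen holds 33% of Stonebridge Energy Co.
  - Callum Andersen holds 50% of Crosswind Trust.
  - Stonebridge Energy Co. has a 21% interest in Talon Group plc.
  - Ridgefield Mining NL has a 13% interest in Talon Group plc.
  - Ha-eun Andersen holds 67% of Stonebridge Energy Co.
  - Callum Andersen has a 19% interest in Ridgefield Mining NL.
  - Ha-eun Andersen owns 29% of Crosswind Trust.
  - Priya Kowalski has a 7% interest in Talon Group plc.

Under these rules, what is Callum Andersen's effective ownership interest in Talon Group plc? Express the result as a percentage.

By parent–child attribution (R2), Callum Andersen is treated as also owning Ha-eun Andersen's interest in Ridgefield Mining NL, giving 19% + 7% = 26%.
By parent–child attribution (R2), Callum Andersen is treated as also owning Ha-eun Andersen's interest in Crosswind Trust, giving 50% + 29% = 79%.
By parent–child attribution (R2), Callum Andersen is treated as also owning Ha-eun Andersen's interest in Stonebridge Energy Co, giving 33% + 67% = 100%.
Chain via Ridgefield Mining NL (R1): 26% × 13% = 3.38% of Talon Group plc.
Chain via Crosswind Trust (R1): 79% × 16% = 12.64% of Talon Group plc.
Chain via Stonebridge Energy Co. (R1): 100% × 21% = 21% of Talon Group plc.
Aggregating (R3): 3.38% + 12.64% + 21% = 37.02%.

37.02%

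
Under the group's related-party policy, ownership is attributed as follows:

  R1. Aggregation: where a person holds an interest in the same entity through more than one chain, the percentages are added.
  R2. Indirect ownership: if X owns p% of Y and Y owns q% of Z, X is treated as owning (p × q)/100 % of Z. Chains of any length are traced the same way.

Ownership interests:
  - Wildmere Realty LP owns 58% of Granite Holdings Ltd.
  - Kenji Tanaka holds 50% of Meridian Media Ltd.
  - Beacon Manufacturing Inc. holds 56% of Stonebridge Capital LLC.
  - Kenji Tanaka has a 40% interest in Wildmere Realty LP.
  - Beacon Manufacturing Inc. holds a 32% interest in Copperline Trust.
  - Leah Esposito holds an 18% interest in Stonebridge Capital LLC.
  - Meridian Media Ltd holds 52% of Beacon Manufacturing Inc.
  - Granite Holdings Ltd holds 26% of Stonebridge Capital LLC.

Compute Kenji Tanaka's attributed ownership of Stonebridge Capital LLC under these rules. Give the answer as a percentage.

Chain via Wildmere Realty LP → Granite Holdings Ltd (R2): 40% × 58% × 26% = 6.032% of Stonebridge Capital LLC.
Chain via Meridian Media Ltd → Beacon Manufacturing Inc. (R2): 50% × 52% × 56% = 14.56% of Stonebridge Capital LLC.
Aggregating (R1): 6.032% + 14.56% = 20.592%.

20.592%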